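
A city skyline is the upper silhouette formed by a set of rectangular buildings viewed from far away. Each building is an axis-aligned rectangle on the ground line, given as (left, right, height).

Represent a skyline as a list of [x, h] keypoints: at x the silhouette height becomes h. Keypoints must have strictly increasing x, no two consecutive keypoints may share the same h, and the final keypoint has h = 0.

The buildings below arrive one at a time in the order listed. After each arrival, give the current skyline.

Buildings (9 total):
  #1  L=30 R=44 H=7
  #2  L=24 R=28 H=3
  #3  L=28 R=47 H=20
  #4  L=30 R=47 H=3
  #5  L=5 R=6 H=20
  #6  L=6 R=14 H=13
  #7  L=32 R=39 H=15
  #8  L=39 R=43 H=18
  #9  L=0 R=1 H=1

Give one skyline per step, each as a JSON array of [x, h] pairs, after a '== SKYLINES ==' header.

== SKYLINES ==
[[30,7],[44,0]]
[[24,3],[28,0],[30,7],[44,0]]
[[24,3],[28,20],[47,0]]
[[24,3],[28,20],[47,0]]
[[5,20],[6,0],[24,3],[28,20],[47,0]]
[[5,20],[6,13],[14,0],[24,3],[28,20],[47,0]]
[[5,20],[6,13],[14,0],[24,3],[28,20],[47,0]]
[[5,20],[6,13],[14,0],[24,3],[28,20],[47,0]]
[[0,1],[1,0],[5,20],[6,13],[14,0],[24,3],[28,20],[47,0]]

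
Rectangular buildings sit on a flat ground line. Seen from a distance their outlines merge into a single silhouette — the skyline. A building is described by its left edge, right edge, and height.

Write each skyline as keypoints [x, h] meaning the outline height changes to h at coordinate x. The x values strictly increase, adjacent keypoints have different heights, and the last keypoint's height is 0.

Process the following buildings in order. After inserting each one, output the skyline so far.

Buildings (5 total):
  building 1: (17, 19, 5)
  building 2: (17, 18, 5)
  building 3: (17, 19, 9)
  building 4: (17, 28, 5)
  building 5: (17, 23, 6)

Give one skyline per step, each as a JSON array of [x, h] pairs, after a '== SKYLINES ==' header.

== SKYLINES ==
[[17,5],[19,0]]
[[17,5],[19,0]]
[[17,9],[19,0]]
[[17,9],[19,5],[28,0]]
[[17,9],[19,6],[23,5],[28,0]]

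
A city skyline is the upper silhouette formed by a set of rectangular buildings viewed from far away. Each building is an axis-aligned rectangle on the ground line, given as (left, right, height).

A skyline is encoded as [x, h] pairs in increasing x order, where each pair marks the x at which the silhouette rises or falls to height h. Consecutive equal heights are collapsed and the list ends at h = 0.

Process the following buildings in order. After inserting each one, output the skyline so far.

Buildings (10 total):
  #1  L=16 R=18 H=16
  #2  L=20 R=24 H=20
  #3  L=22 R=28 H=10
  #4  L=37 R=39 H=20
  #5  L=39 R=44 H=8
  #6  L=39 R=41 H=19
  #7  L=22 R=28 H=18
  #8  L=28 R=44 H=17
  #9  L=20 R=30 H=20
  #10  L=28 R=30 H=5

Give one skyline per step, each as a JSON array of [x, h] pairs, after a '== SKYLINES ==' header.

== SKYLINES ==
[[16,16],[18,0]]
[[16,16],[18,0],[20,20],[24,0]]
[[16,16],[18,0],[20,20],[24,10],[28,0]]
[[16,16],[18,0],[20,20],[24,10],[28,0],[37,20],[39,0]]
[[16,16],[18,0],[20,20],[24,10],[28,0],[37,20],[39,8],[44,0]]
[[16,16],[18,0],[20,20],[24,10],[28,0],[37,20],[39,19],[41,8],[44,0]]
[[16,16],[18,0],[20,20],[24,18],[28,0],[37,20],[39,19],[41,8],[44,0]]
[[16,16],[18,0],[20,20],[24,18],[28,17],[37,20],[39,19],[41,17],[44,0]]
[[16,16],[18,0],[20,20],[30,17],[37,20],[39,19],[41,17],[44,0]]
[[16,16],[18,0],[20,20],[30,17],[37,20],[39,19],[41,17],[44,0]]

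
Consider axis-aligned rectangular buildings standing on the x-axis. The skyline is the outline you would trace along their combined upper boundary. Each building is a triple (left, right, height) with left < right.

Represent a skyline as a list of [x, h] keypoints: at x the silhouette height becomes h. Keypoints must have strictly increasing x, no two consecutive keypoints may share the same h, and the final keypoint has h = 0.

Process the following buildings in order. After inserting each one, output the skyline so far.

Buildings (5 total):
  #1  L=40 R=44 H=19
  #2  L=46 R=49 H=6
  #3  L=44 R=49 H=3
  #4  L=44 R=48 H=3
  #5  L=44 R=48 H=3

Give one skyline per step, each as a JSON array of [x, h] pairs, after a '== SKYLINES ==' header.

== SKYLINES ==
[[40,19],[44,0]]
[[40,19],[44,0],[46,6],[49,0]]
[[40,19],[44,3],[46,6],[49,0]]
[[40,19],[44,3],[46,6],[49,0]]
[[40,19],[44,3],[46,6],[49,0]]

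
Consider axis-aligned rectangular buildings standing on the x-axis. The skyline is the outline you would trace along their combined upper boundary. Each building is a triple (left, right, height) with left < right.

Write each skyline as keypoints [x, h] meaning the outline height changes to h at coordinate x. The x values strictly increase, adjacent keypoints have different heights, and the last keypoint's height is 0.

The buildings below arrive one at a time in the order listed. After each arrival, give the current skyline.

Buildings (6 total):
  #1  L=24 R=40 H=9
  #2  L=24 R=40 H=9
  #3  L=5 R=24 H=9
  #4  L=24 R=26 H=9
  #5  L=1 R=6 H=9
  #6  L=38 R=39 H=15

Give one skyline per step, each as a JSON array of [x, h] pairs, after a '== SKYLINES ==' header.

== SKYLINES ==
[[24,9],[40,0]]
[[24,9],[40,0]]
[[5,9],[40,0]]
[[5,9],[40,0]]
[[1,9],[40,0]]
[[1,9],[38,15],[39,9],[40,0]]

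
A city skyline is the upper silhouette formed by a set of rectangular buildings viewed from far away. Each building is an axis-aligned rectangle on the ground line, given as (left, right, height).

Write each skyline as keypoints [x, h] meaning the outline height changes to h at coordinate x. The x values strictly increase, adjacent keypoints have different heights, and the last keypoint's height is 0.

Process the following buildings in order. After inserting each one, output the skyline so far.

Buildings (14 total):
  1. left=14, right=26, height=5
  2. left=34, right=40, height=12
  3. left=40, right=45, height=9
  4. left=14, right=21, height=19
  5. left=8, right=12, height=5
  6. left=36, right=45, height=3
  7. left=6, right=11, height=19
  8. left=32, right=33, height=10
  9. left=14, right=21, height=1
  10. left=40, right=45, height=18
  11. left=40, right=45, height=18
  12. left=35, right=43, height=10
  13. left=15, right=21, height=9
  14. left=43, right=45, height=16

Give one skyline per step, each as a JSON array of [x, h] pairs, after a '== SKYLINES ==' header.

== SKYLINES ==
[[14,5],[26,0]]
[[14,5],[26,0],[34,12],[40,0]]
[[14,5],[26,0],[34,12],[40,9],[45,0]]
[[14,19],[21,5],[26,0],[34,12],[40,9],[45,0]]
[[8,5],[12,0],[14,19],[21,5],[26,0],[34,12],[40,9],[45,0]]
[[8,5],[12,0],[14,19],[21,5],[26,0],[34,12],[40,9],[45,0]]
[[6,19],[11,5],[12,0],[14,19],[21,5],[26,0],[34,12],[40,9],[45,0]]
[[6,19],[11,5],[12,0],[14,19],[21,5],[26,0],[32,10],[33,0],[34,12],[40,9],[45,0]]
[[6,19],[11,5],[12,0],[14,19],[21,5],[26,0],[32,10],[33,0],[34,12],[40,9],[45,0]]
[[6,19],[11,5],[12,0],[14,19],[21,5],[26,0],[32,10],[33,0],[34,12],[40,18],[45,0]]
[[6,19],[11,5],[12,0],[14,19],[21,5],[26,0],[32,10],[33,0],[34,12],[40,18],[45,0]]
[[6,19],[11,5],[12,0],[14,19],[21,5],[26,0],[32,10],[33,0],[34,12],[40,18],[45,0]]
[[6,19],[11,5],[12,0],[14,19],[21,5],[26,0],[32,10],[33,0],[34,12],[40,18],[45,0]]
[[6,19],[11,5],[12,0],[14,19],[21,5],[26,0],[32,10],[33,0],[34,12],[40,18],[45,0]]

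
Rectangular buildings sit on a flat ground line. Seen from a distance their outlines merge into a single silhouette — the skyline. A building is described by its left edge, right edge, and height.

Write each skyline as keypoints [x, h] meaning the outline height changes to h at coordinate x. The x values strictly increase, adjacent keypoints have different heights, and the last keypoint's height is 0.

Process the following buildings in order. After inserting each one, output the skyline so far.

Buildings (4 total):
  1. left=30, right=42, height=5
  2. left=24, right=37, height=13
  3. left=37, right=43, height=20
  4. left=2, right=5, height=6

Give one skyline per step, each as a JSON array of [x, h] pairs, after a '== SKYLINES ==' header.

== SKYLINES ==
[[30,5],[42,0]]
[[24,13],[37,5],[42,0]]
[[24,13],[37,20],[43,0]]
[[2,6],[5,0],[24,13],[37,20],[43,0]]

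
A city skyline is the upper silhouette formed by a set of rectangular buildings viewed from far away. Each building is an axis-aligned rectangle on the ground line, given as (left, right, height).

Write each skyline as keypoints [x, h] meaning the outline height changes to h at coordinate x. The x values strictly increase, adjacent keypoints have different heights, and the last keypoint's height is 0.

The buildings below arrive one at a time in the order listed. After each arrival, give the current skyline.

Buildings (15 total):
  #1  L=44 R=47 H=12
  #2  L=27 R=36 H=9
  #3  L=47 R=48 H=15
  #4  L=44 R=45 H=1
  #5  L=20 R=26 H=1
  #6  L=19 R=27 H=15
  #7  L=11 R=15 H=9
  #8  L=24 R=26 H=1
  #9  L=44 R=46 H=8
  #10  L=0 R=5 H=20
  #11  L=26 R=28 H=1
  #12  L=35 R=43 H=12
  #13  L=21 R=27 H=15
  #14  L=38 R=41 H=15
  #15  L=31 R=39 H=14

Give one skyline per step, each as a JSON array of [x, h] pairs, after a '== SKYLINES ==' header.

== SKYLINES ==
[[44,12],[47,0]]
[[27,9],[36,0],[44,12],[47,0]]
[[27,9],[36,0],[44,12],[47,15],[48,0]]
[[27,9],[36,0],[44,12],[47,15],[48,0]]
[[20,1],[26,0],[27,9],[36,0],[44,12],[47,15],[48,0]]
[[19,15],[27,9],[36,0],[44,12],[47,15],[48,0]]
[[11,9],[15,0],[19,15],[27,9],[36,0],[44,12],[47,15],[48,0]]
[[11,9],[15,0],[19,15],[27,9],[36,0],[44,12],[47,15],[48,0]]
[[11,9],[15,0],[19,15],[27,9],[36,0],[44,12],[47,15],[48,0]]
[[0,20],[5,0],[11,9],[15,0],[19,15],[27,9],[36,0],[44,12],[47,15],[48,0]]
[[0,20],[5,0],[11,9],[15,0],[19,15],[27,9],[36,0],[44,12],[47,15],[48,0]]
[[0,20],[5,0],[11,9],[15,0],[19,15],[27,9],[35,12],[43,0],[44,12],[47,15],[48,0]]
[[0,20],[5,0],[11,9],[15,0],[19,15],[27,9],[35,12],[43,0],[44,12],[47,15],[48,0]]
[[0,20],[5,0],[11,9],[15,0],[19,15],[27,9],[35,12],[38,15],[41,12],[43,0],[44,12],[47,15],[48,0]]
[[0,20],[5,0],[11,9],[15,0],[19,15],[27,9],[31,14],[38,15],[41,12],[43,0],[44,12],[47,15],[48,0]]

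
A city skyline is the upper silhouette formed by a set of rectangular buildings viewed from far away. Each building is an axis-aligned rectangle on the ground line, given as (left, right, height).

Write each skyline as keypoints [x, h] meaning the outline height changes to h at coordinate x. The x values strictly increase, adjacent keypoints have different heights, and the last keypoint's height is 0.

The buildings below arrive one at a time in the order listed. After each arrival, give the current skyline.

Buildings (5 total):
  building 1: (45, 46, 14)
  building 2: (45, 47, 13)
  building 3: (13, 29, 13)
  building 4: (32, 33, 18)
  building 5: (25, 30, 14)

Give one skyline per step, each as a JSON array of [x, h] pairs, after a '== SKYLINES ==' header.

== SKYLINES ==
[[45,14],[46,0]]
[[45,14],[46,13],[47,0]]
[[13,13],[29,0],[45,14],[46,13],[47,0]]
[[13,13],[29,0],[32,18],[33,0],[45,14],[46,13],[47,0]]
[[13,13],[25,14],[30,0],[32,18],[33,0],[45,14],[46,13],[47,0]]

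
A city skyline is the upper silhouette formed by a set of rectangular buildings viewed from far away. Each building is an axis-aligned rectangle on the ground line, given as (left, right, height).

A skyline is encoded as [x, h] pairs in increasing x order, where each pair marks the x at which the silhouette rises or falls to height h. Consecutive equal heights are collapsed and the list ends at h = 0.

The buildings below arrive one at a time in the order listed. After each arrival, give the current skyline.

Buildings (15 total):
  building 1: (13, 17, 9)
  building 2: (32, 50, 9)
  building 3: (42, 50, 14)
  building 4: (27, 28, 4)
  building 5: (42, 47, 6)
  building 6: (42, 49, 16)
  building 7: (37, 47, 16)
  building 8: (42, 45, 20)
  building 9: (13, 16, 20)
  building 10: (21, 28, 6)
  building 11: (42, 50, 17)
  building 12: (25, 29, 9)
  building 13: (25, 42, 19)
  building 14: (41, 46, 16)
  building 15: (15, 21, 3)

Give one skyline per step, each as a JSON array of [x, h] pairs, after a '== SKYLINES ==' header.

== SKYLINES ==
[[13,9],[17,0]]
[[13,9],[17,0],[32,9],[50,0]]
[[13,9],[17,0],[32,9],[42,14],[50,0]]
[[13,9],[17,0],[27,4],[28,0],[32,9],[42,14],[50,0]]
[[13,9],[17,0],[27,4],[28,0],[32,9],[42,14],[50,0]]
[[13,9],[17,0],[27,4],[28,0],[32,9],[42,16],[49,14],[50,0]]
[[13,9],[17,0],[27,4],[28,0],[32,9],[37,16],[49,14],[50,0]]
[[13,9],[17,0],[27,4],[28,0],[32,9],[37,16],[42,20],[45,16],[49,14],[50,0]]
[[13,20],[16,9],[17,0],[27,4],[28,0],[32,9],[37,16],[42,20],[45,16],[49,14],[50,0]]
[[13,20],[16,9],[17,0],[21,6],[28,0],[32,9],[37,16],[42,20],[45,16],[49,14],[50,0]]
[[13,20],[16,9],[17,0],[21,6],[28,0],[32,9],[37,16],[42,20],[45,17],[50,0]]
[[13,20],[16,9],[17,0],[21,6],[25,9],[29,0],[32,9],[37,16],[42,20],[45,17],[50,0]]
[[13,20],[16,9],[17,0],[21,6],[25,19],[42,20],[45,17],[50,0]]
[[13,20],[16,9],[17,0],[21,6],[25,19],[42,20],[45,17],[50,0]]
[[13,20],[16,9],[17,3],[21,6],[25,19],[42,20],[45,17],[50,0]]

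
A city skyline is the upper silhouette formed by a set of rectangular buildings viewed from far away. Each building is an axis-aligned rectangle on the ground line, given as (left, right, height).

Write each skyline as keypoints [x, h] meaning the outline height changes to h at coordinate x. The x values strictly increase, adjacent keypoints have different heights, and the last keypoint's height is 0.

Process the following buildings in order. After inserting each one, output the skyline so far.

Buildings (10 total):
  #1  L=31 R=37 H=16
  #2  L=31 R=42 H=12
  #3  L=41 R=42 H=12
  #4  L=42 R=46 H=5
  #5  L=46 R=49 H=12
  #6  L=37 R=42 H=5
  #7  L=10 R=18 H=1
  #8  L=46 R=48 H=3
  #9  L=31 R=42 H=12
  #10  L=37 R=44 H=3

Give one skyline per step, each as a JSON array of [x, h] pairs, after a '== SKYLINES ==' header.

== SKYLINES ==
[[31,16],[37,0]]
[[31,16],[37,12],[42,0]]
[[31,16],[37,12],[42,0]]
[[31,16],[37,12],[42,5],[46,0]]
[[31,16],[37,12],[42,5],[46,12],[49,0]]
[[31,16],[37,12],[42,5],[46,12],[49,0]]
[[10,1],[18,0],[31,16],[37,12],[42,5],[46,12],[49,0]]
[[10,1],[18,0],[31,16],[37,12],[42,5],[46,12],[49,0]]
[[10,1],[18,0],[31,16],[37,12],[42,5],[46,12],[49,0]]
[[10,1],[18,0],[31,16],[37,12],[42,5],[46,12],[49,0]]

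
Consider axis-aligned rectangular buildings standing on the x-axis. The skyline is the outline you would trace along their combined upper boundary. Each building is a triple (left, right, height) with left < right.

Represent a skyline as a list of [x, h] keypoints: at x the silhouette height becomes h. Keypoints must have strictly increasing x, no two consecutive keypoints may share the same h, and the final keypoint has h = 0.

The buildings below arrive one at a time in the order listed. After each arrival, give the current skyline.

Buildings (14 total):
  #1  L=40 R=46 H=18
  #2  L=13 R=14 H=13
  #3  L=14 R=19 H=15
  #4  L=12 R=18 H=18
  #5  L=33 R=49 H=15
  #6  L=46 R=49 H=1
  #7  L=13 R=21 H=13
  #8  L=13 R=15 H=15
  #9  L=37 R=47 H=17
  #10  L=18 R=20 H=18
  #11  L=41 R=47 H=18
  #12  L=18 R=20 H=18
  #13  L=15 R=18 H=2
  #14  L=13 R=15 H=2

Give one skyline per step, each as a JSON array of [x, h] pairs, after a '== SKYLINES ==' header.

== SKYLINES ==
[[40,18],[46,0]]
[[13,13],[14,0],[40,18],[46,0]]
[[13,13],[14,15],[19,0],[40,18],[46,0]]
[[12,18],[18,15],[19,0],[40,18],[46,0]]
[[12,18],[18,15],[19,0],[33,15],[40,18],[46,15],[49,0]]
[[12,18],[18,15],[19,0],[33,15],[40,18],[46,15],[49,0]]
[[12,18],[18,15],[19,13],[21,0],[33,15],[40,18],[46,15],[49,0]]
[[12,18],[18,15],[19,13],[21,0],[33,15],[40,18],[46,15],[49,0]]
[[12,18],[18,15],[19,13],[21,0],[33,15],[37,17],[40,18],[46,17],[47,15],[49,0]]
[[12,18],[20,13],[21,0],[33,15],[37,17],[40,18],[46,17],[47,15],[49,0]]
[[12,18],[20,13],[21,0],[33,15],[37,17],[40,18],[47,15],[49,0]]
[[12,18],[20,13],[21,0],[33,15],[37,17],[40,18],[47,15],[49,0]]
[[12,18],[20,13],[21,0],[33,15],[37,17],[40,18],[47,15],[49,0]]
[[12,18],[20,13],[21,0],[33,15],[37,17],[40,18],[47,15],[49,0]]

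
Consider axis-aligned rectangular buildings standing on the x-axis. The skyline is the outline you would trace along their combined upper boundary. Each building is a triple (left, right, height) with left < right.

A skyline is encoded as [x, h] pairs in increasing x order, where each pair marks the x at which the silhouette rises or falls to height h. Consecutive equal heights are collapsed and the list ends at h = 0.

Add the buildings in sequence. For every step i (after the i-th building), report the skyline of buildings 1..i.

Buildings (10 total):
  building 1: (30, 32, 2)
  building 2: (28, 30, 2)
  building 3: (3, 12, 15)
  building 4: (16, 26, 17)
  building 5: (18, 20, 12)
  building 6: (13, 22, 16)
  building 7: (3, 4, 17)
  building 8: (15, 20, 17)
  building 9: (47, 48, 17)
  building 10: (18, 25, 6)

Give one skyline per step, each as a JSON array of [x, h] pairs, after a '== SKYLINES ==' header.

== SKYLINES ==
[[30,2],[32,0]]
[[28,2],[32,0]]
[[3,15],[12,0],[28,2],[32,0]]
[[3,15],[12,0],[16,17],[26,0],[28,2],[32,0]]
[[3,15],[12,0],[16,17],[26,0],[28,2],[32,0]]
[[3,15],[12,0],[13,16],[16,17],[26,0],[28,2],[32,0]]
[[3,17],[4,15],[12,0],[13,16],[16,17],[26,0],[28,2],[32,0]]
[[3,17],[4,15],[12,0],[13,16],[15,17],[26,0],[28,2],[32,0]]
[[3,17],[4,15],[12,0],[13,16],[15,17],[26,0],[28,2],[32,0],[47,17],[48,0]]
[[3,17],[4,15],[12,0],[13,16],[15,17],[26,0],[28,2],[32,0],[47,17],[48,0]]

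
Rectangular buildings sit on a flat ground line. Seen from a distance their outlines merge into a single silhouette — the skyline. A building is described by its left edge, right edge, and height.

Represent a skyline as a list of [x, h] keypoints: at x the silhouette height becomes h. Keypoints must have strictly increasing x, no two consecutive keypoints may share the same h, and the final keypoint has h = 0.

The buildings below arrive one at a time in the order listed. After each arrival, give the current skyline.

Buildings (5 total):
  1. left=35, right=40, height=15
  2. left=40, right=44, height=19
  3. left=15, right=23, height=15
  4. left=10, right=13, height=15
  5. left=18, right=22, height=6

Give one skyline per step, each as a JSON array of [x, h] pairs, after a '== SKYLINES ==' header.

== SKYLINES ==
[[35,15],[40,0]]
[[35,15],[40,19],[44,0]]
[[15,15],[23,0],[35,15],[40,19],[44,0]]
[[10,15],[13,0],[15,15],[23,0],[35,15],[40,19],[44,0]]
[[10,15],[13,0],[15,15],[23,0],[35,15],[40,19],[44,0]]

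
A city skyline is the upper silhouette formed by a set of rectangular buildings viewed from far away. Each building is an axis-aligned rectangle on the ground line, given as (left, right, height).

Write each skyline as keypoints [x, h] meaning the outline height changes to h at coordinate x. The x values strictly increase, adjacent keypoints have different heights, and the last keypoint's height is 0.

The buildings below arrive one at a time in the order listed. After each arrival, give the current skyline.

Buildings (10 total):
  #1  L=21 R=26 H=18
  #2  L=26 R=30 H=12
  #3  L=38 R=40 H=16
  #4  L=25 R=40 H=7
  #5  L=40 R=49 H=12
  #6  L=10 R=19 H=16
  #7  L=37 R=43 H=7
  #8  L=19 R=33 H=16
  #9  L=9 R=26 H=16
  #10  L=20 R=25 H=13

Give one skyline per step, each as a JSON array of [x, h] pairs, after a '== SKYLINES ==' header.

== SKYLINES ==
[[21,18],[26,0]]
[[21,18],[26,12],[30,0]]
[[21,18],[26,12],[30,0],[38,16],[40,0]]
[[21,18],[26,12],[30,7],[38,16],[40,0]]
[[21,18],[26,12],[30,7],[38,16],[40,12],[49,0]]
[[10,16],[19,0],[21,18],[26,12],[30,7],[38,16],[40,12],[49,0]]
[[10,16],[19,0],[21,18],[26,12],[30,7],[38,16],[40,12],[49,0]]
[[10,16],[21,18],[26,16],[33,7],[38,16],[40,12],[49,0]]
[[9,16],[21,18],[26,16],[33,7],[38,16],[40,12],[49,0]]
[[9,16],[21,18],[26,16],[33,7],[38,16],[40,12],[49,0]]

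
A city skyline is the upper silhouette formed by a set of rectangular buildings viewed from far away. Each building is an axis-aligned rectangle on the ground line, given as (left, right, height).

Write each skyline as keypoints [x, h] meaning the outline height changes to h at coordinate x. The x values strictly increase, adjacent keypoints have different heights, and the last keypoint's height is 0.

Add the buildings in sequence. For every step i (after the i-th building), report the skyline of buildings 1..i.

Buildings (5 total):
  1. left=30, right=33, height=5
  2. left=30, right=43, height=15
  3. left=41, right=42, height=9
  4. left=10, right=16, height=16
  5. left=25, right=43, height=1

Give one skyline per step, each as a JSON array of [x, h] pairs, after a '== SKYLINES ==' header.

== SKYLINES ==
[[30,5],[33,0]]
[[30,15],[43,0]]
[[30,15],[43,0]]
[[10,16],[16,0],[30,15],[43,0]]
[[10,16],[16,0],[25,1],[30,15],[43,0]]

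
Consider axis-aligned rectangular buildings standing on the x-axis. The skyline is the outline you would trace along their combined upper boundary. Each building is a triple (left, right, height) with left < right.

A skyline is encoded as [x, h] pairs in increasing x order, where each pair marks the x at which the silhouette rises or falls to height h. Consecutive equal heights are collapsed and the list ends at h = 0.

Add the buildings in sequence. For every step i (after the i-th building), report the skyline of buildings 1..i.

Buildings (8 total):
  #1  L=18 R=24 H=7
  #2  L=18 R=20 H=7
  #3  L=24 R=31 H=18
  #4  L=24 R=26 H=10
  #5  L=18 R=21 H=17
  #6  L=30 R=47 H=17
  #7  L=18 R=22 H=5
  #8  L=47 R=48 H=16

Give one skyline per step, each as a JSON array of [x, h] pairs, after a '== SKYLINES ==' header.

== SKYLINES ==
[[18,7],[24,0]]
[[18,7],[24,0]]
[[18,7],[24,18],[31,0]]
[[18,7],[24,18],[31,0]]
[[18,17],[21,7],[24,18],[31,0]]
[[18,17],[21,7],[24,18],[31,17],[47,0]]
[[18,17],[21,7],[24,18],[31,17],[47,0]]
[[18,17],[21,7],[24,18],[31,17],[47,16],[48,0]]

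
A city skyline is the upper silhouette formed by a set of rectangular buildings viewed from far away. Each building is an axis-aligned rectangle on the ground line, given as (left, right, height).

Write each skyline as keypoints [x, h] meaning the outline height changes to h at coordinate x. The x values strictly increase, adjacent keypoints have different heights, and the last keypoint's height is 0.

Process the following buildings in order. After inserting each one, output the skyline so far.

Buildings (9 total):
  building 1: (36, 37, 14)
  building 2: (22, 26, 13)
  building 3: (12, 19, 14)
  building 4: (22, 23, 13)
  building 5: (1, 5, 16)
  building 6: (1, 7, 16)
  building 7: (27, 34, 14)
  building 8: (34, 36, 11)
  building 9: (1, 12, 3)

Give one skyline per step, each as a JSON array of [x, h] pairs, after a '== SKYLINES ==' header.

== SKYLINES ==
[[36,14],[37,0]]
[[22,13],[26,0],[36,14],[37,0]]
[[12,14],[19,0],[22,13],[26,0],[36,14],[37,0]]
[[12,14],[19,0],[22,13],[26,0],[36,14],[37,0]]
[[1,16],[5,0],[12,14],[19,0],[22,13],[26,0],[36,14],[37,0]]
[[1,16],[7,0],[12,14],[19,0],[22,13],[26,0],[36,14],[37,0]]
[[1,16],[7,0],[12,14],[19,0],[22,13],[26,0],[27,14],[34,0],[36,14],[37,0]]
[[1,16],[7,0],[12,14],[19,0],[22,13],[26,0],[27,14],[34,11],[36,14],[37,0]]
[[1,16],[7,3],[12,14],[19,0],[22,13],[26,0],[27,14],[34,11],[36,14],[37,0]]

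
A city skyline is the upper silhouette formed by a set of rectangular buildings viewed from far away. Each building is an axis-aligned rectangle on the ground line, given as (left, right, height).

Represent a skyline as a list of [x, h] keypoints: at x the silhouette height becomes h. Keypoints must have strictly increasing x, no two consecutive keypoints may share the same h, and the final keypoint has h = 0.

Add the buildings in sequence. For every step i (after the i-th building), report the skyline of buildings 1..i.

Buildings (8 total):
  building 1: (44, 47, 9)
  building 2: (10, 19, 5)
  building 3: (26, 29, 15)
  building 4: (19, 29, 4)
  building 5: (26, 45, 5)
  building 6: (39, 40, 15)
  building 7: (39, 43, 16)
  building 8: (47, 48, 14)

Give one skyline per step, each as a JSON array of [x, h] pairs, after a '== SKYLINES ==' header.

== SKYLINES ==
[[44,9],[47,0]]
[[10,5],[19,0],[44,9],[47,0]]
[[10,5],[19,0],[26,15],[29,0],[44,9],[47,0]]
[[10,5],[19,4],[26,15],[29,0],[44,9],[47,0]]
[[10,5],[19,4],[26,15],[29,5],[44,9],[47,0]]
[[10,5],[19,4],[26,15],[29,5],[39,15],[40,5],[44,9],[47,0]]
[[10,5],[19,4],[26,15],[29,5],[39,16],[43,5],[44,9],[47,0]]
[[10,5],[19,4],[26,15],[29,5],[39,16],[43,5],[44,9],[47,14],[48,0]]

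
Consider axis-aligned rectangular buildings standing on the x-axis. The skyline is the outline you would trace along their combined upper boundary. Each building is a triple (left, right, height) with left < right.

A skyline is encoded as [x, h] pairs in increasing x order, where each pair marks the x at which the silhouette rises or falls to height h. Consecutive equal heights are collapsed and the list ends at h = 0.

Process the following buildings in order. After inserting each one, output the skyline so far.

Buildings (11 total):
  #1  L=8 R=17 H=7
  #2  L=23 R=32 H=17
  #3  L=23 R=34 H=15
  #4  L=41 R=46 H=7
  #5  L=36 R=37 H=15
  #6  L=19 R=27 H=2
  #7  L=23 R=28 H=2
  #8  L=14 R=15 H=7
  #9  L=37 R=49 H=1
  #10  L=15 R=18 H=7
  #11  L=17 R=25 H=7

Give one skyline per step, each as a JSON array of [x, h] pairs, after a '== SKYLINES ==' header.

== SKYLINES ==
[[8,7],[17,0]]
[[8,7],[17,0],[23,17],[32,0]]
[[8,7],[17,0],[23,17],[32,15],[34,0]]
[[8,7],[17,0],[23,17],[32,15],[34,0],[41,7],[46,0]]
[[8,7],[17,0],[23,17],[32,15],[34,0],[36,15],[37,0],[41,7],[46,0]]
[[8,7],[17,0],[19,2],[23,17],[32,15],[34,0],[36,15],[37,0],[41,7],[46,0]]
[[8,7],[17,0],[19,2],[23,17],[32,15],[34,0],[36,15],[37,0],[41,7],[46,0]]
[[8,7],[17,0],[19,2],[23,17],[32,15],[34,0],[36,15],[37,0],[41,7],[46,0]]
[[8,7],[17,0],[19,2],[23,17],[32,15],[34,0],[36,15],[37,1],[41,7],[46,1],[49,0]]
[[8,7],[18,0],[19,2],[23,17],[32,15],[34,0],[36,15],[37,1],[41,7],[46,1],[49,0]]
[[8,7],[23,17],[32,15],[34,0],[36,15],[37,1],[41,7],[46,1],[49,0]]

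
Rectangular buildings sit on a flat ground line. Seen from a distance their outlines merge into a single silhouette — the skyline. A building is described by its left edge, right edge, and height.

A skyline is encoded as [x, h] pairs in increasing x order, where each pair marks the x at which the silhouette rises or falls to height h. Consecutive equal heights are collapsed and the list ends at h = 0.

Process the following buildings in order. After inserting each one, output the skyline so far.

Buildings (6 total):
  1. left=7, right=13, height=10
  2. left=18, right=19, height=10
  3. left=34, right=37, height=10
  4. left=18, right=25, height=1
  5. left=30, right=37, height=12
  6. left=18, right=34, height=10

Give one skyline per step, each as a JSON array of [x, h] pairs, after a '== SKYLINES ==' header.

== SKYLINES ==
[[7,10],[13,0]]
[[7,10],[13,0],[18,10],[19,0]]
[[7,10],[13,0],[18,10],[19,0],[34,10],[37,0]]
[[7,10],[13,0],[18,10],[19,1],[25,0],[34,10],[37,0]]
[[7,10],[13,0],[18,10],[19,1],[25,0],[30,12],[37,0]]
[[7,10],[13,0],[18,10],[30,12],[37,0]]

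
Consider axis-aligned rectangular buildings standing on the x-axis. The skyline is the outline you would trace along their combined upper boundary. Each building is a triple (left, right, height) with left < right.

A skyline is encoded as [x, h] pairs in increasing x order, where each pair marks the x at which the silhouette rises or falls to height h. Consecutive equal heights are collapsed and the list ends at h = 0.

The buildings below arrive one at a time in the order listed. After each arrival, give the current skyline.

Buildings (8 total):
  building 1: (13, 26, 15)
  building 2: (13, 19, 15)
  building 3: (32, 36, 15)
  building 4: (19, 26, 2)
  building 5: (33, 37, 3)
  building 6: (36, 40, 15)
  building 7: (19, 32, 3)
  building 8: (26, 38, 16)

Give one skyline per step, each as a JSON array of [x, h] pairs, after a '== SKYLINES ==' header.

== SKYLINES ==
[[13,15],[26,0]]
[[13,15],[26,0]]
[[13,15],[26,0],[32,15],[36,0]]
[[13,15],[26,0],[32,15],[36,0]]
[[13,15],[26,0],[32,15],[36,3],[37,0]]
[[13,15],[26,0],[32,15],[40,0]]
[[13,15],[26,3],[32,15],[40,0]]
[[13,15],[26,16],[38,15],[40,0]]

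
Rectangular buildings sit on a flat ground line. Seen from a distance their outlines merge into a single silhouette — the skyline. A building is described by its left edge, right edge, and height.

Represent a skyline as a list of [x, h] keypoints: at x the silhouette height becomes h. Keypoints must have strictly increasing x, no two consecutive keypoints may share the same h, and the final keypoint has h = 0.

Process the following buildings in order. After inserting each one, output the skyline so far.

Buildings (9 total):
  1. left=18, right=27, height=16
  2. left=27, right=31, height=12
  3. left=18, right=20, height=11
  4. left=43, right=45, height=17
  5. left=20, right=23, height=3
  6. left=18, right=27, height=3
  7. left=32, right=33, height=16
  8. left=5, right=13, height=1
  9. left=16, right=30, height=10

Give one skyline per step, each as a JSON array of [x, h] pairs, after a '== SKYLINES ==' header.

== SKYLINES ==
[[18,16],[27,0]]
[[18,16],[27,12],[31,0]]
[[18,16],[27,12],[31,0]]
[[18,16],[27,12],[31,0],[43,17],[45,0]]
[[18,16],[27,12],[31,0],[43,17],[45,0]]
[[18,16],[27,12],[31,0],[43,17],[45,0]]
[[18,16],[27,12],[31,0],[32,16],[33,0],[43,17],[45,0]]
[[5,1],[13,0],[18,16],[27,12],[31,0],[32,16],[33,0],[43,17],[45,0]]
[[5,1],[13,0],[16,10],[18,16],[27,12],[31,0],[32,16],[33,0],[43,17],[45,0]]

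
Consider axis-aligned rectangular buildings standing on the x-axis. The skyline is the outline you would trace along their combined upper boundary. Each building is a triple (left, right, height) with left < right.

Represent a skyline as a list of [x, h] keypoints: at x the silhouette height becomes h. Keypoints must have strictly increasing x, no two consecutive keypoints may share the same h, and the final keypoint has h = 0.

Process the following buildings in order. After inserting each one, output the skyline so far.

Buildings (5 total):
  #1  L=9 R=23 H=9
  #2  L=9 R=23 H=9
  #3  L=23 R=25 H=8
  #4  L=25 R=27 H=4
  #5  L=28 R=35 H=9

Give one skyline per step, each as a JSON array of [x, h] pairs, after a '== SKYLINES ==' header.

== SKYLINES ==
[[9,9],[23,0]]
[[9,9],[23,0]]
[[9,9],[23,8],[25,0]]
[[9,9],[23,8],[25,4],[27,0]]
[[9,9],[23,8],[25,4],[27,0],[28,9],[35,0]]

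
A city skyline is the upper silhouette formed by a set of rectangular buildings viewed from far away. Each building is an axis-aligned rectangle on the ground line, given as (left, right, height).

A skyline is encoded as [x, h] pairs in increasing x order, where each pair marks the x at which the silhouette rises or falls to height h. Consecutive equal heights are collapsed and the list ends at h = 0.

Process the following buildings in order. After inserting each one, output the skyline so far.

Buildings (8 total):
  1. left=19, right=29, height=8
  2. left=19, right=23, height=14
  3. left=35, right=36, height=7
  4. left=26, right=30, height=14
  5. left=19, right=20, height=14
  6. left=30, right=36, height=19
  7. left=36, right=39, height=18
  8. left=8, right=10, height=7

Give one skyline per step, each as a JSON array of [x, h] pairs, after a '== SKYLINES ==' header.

== SKYLINES ==
[[19,8],[29,0]]
[[19,14],[23,8],[29,0]]
[[19,14],[23,8],[29,0],[35,7],[36,0]]
[[19,14],[23,8],[26,14],[30,0],[35,7],[36,0]]
[[19,14],[23,8],[26,14],[30,0],[35,7],[36,0]]
[[19,14],[23,8],[26,14],[30,19],[36,0]]
[[19,14],[23,8],[26,14],[30,19],[36,18],[39,0]]
[[8,7],[10,0],[19,14],[23,8],[26,14],[30,19],[36,18],[39,0]]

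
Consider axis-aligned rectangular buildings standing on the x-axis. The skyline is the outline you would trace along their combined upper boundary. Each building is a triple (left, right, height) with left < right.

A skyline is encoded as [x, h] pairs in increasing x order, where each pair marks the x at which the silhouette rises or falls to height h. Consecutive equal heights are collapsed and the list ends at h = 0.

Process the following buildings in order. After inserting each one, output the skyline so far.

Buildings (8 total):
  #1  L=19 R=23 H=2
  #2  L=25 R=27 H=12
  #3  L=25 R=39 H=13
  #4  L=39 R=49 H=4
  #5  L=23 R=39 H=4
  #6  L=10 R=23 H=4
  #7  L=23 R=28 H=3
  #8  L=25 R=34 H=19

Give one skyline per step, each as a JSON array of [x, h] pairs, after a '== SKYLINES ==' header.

== SKYLINES ==
[[19,2],[23,0]]
[[19,2],[23,0],[25,12],[27,0]]
[[19,2],[23,0],[25,13],[39,0]]
[[19,2],[23,0],[25,13],[39,4],[49,0]]
[[19,2],[23,4],[25,13],[39,4],[49,0]]
[[10,4],[25,13],[39,4],[49,0]]
[[10,4],[25,13],[39,4],[49,0]]
[[10,4],[25,19],[34,13],[39,4],[49,0]]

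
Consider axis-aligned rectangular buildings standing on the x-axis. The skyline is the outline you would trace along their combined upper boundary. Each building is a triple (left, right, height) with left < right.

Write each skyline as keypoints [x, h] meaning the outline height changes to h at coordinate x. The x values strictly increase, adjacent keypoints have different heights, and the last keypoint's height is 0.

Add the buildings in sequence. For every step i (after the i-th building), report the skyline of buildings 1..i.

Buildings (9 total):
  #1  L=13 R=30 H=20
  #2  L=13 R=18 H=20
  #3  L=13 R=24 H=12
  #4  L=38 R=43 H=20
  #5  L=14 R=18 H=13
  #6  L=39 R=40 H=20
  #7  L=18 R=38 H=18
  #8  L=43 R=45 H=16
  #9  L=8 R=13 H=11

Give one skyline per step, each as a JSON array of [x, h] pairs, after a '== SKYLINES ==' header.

== SKYLINES ==
[[13,20],[30,0]]
[[13,20],[30,0]]
[[13,20],[30,0]]
[[13,20],[30,0],[38,20],[43,0]]
[[13,20],[30,0],[38,20],[43,0]]
[[13,20],[30,0],[38,20],[43,0]]
[[13,20],[30,18],[38,20],[43,0]]
[[13,20],[30,18],[38,20],[43,16],[45,0]]
[[8,11],[13,20],[30,18],[38,20],[43,16],[45,0]]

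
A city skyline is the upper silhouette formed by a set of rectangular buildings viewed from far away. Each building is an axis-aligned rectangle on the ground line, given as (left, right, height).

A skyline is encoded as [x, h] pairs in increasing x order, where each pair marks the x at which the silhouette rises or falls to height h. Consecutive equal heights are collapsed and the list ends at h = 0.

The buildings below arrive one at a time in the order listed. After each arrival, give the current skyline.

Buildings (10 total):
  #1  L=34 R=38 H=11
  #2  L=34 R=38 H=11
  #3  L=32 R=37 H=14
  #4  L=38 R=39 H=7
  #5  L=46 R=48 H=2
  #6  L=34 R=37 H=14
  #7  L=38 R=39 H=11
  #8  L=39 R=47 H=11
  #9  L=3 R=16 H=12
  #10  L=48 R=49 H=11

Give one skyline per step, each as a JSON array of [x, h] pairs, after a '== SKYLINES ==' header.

== SKYLINES ==
[[34,11],[38,0]]
[[34,11],[38,0]]
[[32,14],[37,11],[38,0]]
[[32,14],[37,11],[38,7],[39,0]]
[[32,14],[37,11],[38,7],[39,0],[46,2],[48,0]]
[[32,14],[37,11],[38,7],[39,0],[46,2],[48,0]]
[[32,14],[37,11],[39,0],[46,2],[48,0]]
[[32,14],[37,11],[47,2],[48,0]]
[[3,12],[16,0],[32,14],[37,11],[47,2],[48,0]]
[[3,12],[16,0],[32,14],[37,11],[47,2],[48,11],[49,0]]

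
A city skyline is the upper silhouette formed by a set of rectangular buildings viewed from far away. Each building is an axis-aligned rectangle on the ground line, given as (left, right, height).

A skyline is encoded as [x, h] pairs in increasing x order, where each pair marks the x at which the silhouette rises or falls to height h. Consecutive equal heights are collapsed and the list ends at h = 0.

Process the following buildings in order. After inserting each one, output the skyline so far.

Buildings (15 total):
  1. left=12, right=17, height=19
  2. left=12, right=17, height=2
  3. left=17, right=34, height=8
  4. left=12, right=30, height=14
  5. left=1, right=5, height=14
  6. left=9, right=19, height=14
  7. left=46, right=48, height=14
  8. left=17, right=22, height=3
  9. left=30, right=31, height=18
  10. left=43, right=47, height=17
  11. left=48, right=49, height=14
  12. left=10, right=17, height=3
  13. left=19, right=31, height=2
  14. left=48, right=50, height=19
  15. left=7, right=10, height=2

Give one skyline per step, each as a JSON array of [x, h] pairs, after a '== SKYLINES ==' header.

== SKYLINES ==
[[12,19],[17,0]]
[[12,19],[17,0]]
[[12,19],[17,8],[34,0]]
[[12,19],[17,14],[30,8],[34,0]]
[[1,14],[5,0],[12,19],[17,14],[30,8],[34,0]]
[[1,14],[5,0],[9,14],[12,19],[17,14],[30,8],[34,0]]
[[1,14],[5,0],[9,14],[12,19],[17,14],[30,8],[34,0],[46,14],[48,0]]
[[1,14],[5,0],[9,14],[12,19],[17,14],[30,8],[34,0],[46,14],[48,0]]
[[1,14],[5,0],[9,14],[12,19],[17,14],[30,18],[31,8],[34,0],[46,14],[48,0]]
[[1,14],[5,0],[9,14],[12,19],[17,14],[30,18],[31,8],[34,0],[43,17],[47,14],[48,0]]
[[1,14],[5,0],[9,14],[12,19],[17,14],[30,18],[31,8],[34,0],[43,17],[47,14],[49,0]]
[[1,14],[5,0],[9,14],[12,19],[17,14],[30,18],[31,8],[34,0],[43,17],[47,14],[49,0]]
[[1,14],[5,0],[9,14],[12,19],[17,14],[30,18],[31,8],[34,0],[43,17],[47,14],[49,0]]
[[1,14],[5,0],[9,14],[12,19],[17,14],[30,18],[31,8],[34,0],[43,17],[47,14],[48,19],[50,0]]
[[1,14],[5,0],[7,2],[9,14],[12,19],[17,14],[30,18],[31,8],[34,0],[43,17],[47,14],[48,19],[50,0]]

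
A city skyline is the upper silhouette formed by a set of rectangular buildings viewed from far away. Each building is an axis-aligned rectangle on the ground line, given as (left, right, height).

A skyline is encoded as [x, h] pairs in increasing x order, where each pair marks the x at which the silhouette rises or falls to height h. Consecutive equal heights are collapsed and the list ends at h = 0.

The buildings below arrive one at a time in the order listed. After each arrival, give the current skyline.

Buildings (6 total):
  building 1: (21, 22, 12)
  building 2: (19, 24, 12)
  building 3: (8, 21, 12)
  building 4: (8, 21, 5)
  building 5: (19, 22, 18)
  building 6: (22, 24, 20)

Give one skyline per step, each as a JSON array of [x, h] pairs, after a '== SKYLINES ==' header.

== SKYLINES ==
[[21,12],[22,0]]
[[19,12],[24,0]]
[[8,12],[24,0]]
[[8,12],[24,0]]
[[8,12],[19,18],[22,12],[24,0]]
[[8,12],[19,18],[22,20],[24,0]]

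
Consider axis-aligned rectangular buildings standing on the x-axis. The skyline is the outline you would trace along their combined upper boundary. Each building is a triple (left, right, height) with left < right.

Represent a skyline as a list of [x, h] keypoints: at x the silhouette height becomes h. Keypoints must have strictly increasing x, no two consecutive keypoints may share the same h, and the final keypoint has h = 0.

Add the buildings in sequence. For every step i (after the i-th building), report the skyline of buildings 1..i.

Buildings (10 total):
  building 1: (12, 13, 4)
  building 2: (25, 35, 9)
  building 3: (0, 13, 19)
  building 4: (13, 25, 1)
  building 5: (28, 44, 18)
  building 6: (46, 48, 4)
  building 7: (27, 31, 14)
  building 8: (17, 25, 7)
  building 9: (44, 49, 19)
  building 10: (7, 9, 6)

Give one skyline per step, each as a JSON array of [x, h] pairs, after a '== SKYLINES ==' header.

== SKYLINES ==
[[12,4],[13,0]]
[[12,4],[13,0],[25,9],[35,0]]
[[0,19],[13,0],[25,9],[35,0]]
[[0,19],[13,1],[25,9],[35,0]]
[[0,19],[13,1],[25,9],[28,18],[44,0]]
[[0,19],[13,1],[25,9],[28,18],[44,0],[46,4],[48,0]]
[[0,19],[13,1],[25,9],[27,14],[28,18],[44,0],[46,4],[48,0]]
[[0,19],[13,1],[17,7],[25,9],[27,14],[28,18],[44,0],[46,4],[48,0]]
[[0,19],[13,1],[17,7],[25,9],[27,14],[28,18],[44,19],[49,0]]
[[0,19],[13,1],[17,7],[25,9],[27,14],[28,18],[44,19],[49,0]]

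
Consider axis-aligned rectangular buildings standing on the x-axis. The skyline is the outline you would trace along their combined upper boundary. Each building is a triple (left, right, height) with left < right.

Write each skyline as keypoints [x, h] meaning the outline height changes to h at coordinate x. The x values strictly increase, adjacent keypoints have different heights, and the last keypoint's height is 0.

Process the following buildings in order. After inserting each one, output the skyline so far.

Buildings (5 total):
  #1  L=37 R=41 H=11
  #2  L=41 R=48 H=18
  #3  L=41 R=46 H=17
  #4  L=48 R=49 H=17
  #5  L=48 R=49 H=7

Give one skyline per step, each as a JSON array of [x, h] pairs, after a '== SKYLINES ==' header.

== SKYLINES ==
[[37,11],[41,0]]
[[37,11],[41,18],[48,0]]
[[37,11],[41,18],[48,0]]
[[37,11],[41,18],[48,17],[49,0]]
[[37,11],[41,18],[48,17],[49,0]]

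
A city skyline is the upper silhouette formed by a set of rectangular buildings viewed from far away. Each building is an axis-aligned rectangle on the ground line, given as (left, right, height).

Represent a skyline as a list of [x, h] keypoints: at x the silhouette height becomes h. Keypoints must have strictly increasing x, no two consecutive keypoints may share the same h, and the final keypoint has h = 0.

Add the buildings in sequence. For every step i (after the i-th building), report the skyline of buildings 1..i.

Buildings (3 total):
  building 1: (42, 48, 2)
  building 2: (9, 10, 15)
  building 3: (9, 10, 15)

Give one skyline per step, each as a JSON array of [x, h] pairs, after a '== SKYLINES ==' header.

== SKYLINES ==
[[42,2],[48,0]]
[[9,15],[10,0],[42,2],[48,0]]
[[9,15],[10,0],[42,2],[48,0]]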